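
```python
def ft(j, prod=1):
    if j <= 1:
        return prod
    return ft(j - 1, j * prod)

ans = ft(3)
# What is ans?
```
Call trace:
ft(j=3, prod=1)
  ft(j=2, prod=3)
    ft(j=1, prod=6)
    -> return 6
  -> return 6
-> return 6

Final answer: 6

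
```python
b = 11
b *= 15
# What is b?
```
Trace:
  b=11
  b=165

Final answer: 165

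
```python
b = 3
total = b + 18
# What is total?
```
Trace:
  b=3
  b=3, total=21

Final answer: 21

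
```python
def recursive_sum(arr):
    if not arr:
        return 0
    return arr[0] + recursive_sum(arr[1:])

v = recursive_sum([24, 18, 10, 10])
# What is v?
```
Call trace:
recursive_sum(arr=[24, 18, 10, 10])
  recursive_sum(arr=[18, 10, 10])
    recursive_sum(arr=[10, 10])
      recursive_sum(arr=[10])
        recursive_sum(arr=[])
        -> return 0
      -> return 10
    -> return 20
  -> return 38
-> return 62

Final answer: 62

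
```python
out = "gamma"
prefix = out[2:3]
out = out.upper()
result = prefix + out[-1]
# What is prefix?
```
Trace:
  out='gamma'
  out='gamma', prefix='m'
  out='GAMMA', prefix='m'
  out='GAMMA', prefix='m', result='mA'

Final answer: 'm'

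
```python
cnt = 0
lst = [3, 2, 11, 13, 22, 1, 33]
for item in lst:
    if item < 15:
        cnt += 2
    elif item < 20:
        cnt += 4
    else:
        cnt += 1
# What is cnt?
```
Trace:
  cnt=0
  cnt=2, item=3
  cnt=4, item=2
  cnt=6, item=11
  cnt=8, item=13
  cnt=9, item=22
  cnt=11, item=1
  cnt=12, item=33

Final answer: 12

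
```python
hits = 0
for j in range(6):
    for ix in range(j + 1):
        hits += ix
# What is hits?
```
Trace:
  hits=0
  hits=0, j=0, ix=0
  hits=0, j=1, ix=0
  hits=1, j=1, ix=1
  hits=1, j=2, ix=0
  hits=2, j=2, ix=1
  hits=4, j=2, ix=2
  hits=4, j=3, ix=0
  hits=5, j=3, ix=1
  hits=7, j=3, ix=2
  hits=10, j=3, ix=3
  hits=10, j=4, ix=0
  hits=11, j=4, ix=1
  hits=13, j=4, ix=2
  hits=16, j=4, ix=3
  hits=20, j=4, ix=4
  hits=20, j=5, ix=0
  hits=21, j=5, ix=1
  hits=23, j=5, ix=2
  hits=26, j=5, ix=3
  hits=30, j=5, ix=4
  hits=35, j=5, ix=5

Final answer: 35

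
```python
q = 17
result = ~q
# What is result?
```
Trace:
  q=17
  q=17, result=-18

Final answer: -18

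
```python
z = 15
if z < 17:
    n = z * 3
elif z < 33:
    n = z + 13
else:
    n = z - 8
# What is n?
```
Trace:
  z=15
  z=15, n=45

Final answer: 45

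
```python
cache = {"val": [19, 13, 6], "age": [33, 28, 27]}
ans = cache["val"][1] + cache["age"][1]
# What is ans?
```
Trace:
  cache={'val': [19, 13, 6], 'age': [33, 28, 27]}
  cache={'val': [19, 13, 6], 'age': [33, 28, 27]}, ans=41

Final answer: 41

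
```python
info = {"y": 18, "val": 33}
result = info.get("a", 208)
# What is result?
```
Trace:
  info={'y': 18, 'val': 33}
  info={'y': 18, 'val': 33}, result=208

Final answer: 208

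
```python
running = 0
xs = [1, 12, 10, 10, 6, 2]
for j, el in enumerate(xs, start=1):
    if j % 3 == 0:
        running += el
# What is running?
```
Trace:
  running=0
  running=0, j=1, el=1
  running=0, j=2, el=12
  running=10, j=3, el=10
  running=10, j=4, el=10
  running=10, j=5, el=6
  running=12, j=6, el=2

Final answer: 12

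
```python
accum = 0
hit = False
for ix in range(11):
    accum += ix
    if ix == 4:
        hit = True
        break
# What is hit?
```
Trace:
  accum=0
  accum=0, hit=False
  accum=0, hit=False, ix=0
  accum=1, hit=False, ix=1
  accum=3, hit=False, ix=2
  accum=6, hit=False, ix=3
  accum=10, hit=True, ix=4

Final answer: True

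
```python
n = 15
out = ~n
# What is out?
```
Trace:
  n=15
  n=15, out=-16

Final answer: -16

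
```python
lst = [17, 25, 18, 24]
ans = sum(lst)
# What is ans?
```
Trace:
  lst=[17, 25, 18, 24]
  lst=[17, 25, 18, 24], ans=84

Final answer: 84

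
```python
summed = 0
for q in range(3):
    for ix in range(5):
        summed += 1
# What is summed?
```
Trace:
  summed=0
  summed=1, q=0, ix=0
  summed=2, q=0, ix=1
  summed=3, q=0, ix=2
  summed=4, q=0, ix=3
  summed=5, q=0, ix=4
  summed=6, q=1, ix=0
  summed=7, q=1, ix=1
  summed=8, q=1, ix=2
  summed=9, q=1, ix=3
  summed=10, q=1, ix=4
  summed=11, q=2, ix=0
  summed=12, q=2, ix=1
  summed=13, q=2, ix=2
  summed=14, q=2, ix=3
  summed=15, q=2, ix=4

Final answer: 15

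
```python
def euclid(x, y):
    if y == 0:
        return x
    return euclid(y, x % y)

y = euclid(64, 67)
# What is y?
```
Call trace:
euclid(x=64, y=67)
  euclid(x=67, y=64)
    euclid(x=64, y=3)
      euclid(x=3, y=1)
        euclid(x=1, y=0)
        -> return 1
      -> return 1
    -> return 1
  -> return 1
-> return 1

Final answer: 1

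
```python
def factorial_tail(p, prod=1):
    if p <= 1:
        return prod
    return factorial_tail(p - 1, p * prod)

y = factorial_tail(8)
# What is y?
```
Call trace:
factorial_tail(p=8, prod=1)
  factorial_tail(p=7, prod=8)
    factorial_tail(p=6, prod=56)
      factorial_tail(p=5, prod=336)
        factorial_tail(p=4, prod=1680)
          factorial_tail(p=3, prod=6720)
            factorial_tail(p=2, prod=20160)
              factorial_tail(p=1, prod=40320)
              -> return 40320
            -> return 40320
          -> return 40320
        -> return 40320
      -> return 40320
    -> return 40320
  -> return 40320
-> return 40320

Final answer: 40320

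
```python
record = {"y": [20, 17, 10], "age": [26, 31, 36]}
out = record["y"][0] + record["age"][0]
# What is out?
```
Trace:
  record={'y': [20, 17, 10], 'age': [26, 31, 36]}
  record={'y': [20, 17, 10], 'age': [26, 31, 36]}, out=46

Final answer: 46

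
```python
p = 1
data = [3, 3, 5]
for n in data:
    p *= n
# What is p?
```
Trace:
  p=1
  p=3, n=3
  p=9, n=3
  p=45, n=5

Final answer: 45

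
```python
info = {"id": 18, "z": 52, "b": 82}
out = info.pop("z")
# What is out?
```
Trace:
  info={'id': 18, 'z': 52, 'b': 82}
  info={'id': 18, 'b': 82}, out=52

Final answer: 52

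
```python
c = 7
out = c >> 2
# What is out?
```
Trace:
  c=7
  c=7, out=1

Final answer: 1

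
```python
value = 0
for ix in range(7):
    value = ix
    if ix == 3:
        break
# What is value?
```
Trace:
  value=0
  value=0, ix=0
  value=1, ix=1
  value=2, ix=2
  value=3, ix=3

Final answer: 3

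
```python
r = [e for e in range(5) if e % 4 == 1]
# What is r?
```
Trace:
  e=0
  e=1
  e=2
  e=3
  e=4
  r=[1]

Final answer: [1]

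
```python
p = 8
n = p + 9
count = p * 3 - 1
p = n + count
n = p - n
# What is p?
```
Trace:
  p=8
  p=8, n=17
  p=8, n=17, count=23
  p=40, n=17, count=23
  p=40, n=23, count=23

Final answer: 40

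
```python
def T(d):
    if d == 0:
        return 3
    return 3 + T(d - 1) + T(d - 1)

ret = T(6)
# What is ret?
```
Call trace (a repeated sub-call is expanded the first time; later identical calls just restate its return value):
T(d=6)
  T(d=5)
    T(d=4)
      T(d=3)
        T(d=2)
          T(d=1)
            T(d=0)
            -> return 3
            T(d=0)
            -> return 3
          -> return 9
          T(d=1) -> return 9  (same call as traced above)
        -> return 21
        T(d=2) -> return 21  (same call as traced above)
      -> return 45
      T(d=3) -> return 45  (same call as traced above)
    -> return 93
    T(d=4) -> return 93  (same call as traced above)
  -> return 189
  T(d=5) -> return 189  (same call as traced above)
-> return 381

Final answer: 381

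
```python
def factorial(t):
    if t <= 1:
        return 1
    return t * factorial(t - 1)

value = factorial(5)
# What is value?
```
Call trace:
factorial(t=5)
  factorial(t=4)
    factorial(t=3)
      factorial(t=2)
        factorial(t=1)
        -> return 1
      -> return 2
    -> return 6
  -> return 24
-> return 120

Final answer: 120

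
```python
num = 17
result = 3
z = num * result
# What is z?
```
Trace:
  num=17
  num=17, result=3
  num=17, result=3, z=51

Final answer: 51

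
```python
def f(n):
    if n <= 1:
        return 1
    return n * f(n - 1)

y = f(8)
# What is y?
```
Call trace:
f(n=8)
  f(n=7)
    f(n=6)
      f(n=5)
        f(n=4)
          f(n=3)
            f(n=2)
              f(n=1)
              -> return 1
            -> return 2
          -> return 6
        -> return 24
      -> return 120
    -> return 720
  -> return 5040
-> return 40320

Final answer: 40320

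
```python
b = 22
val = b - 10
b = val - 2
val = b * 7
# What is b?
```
Trace:
  b=22
  b=22, val=12
  b=10, val=12
  b=10, val=70

Final answer: 10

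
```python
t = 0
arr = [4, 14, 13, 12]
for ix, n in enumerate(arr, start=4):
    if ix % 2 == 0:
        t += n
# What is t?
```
Trace:
  t=0
  t=4, ix=4, n=4
  t=4, ix=5, n=14
  t=17, ix=6, n=13
  t=17, ix=7, n=12

Final answer: 17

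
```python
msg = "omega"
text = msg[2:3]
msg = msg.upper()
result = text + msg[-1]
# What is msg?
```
Trace:
  msg='omega'
  msg='omega', text='e'
  msg='OMEGA', text='e'
  msg='OMEGA', text='e', result='eA'

Final answer: 'OMEGA'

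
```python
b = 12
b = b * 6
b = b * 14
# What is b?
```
Trace:
  b=12
  b=72
  b=1008

Final answer: 1008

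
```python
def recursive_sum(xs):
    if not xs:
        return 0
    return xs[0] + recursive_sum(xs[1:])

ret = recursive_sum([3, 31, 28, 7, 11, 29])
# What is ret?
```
Call trace:
recursive_sum(xs=[3, 31, 28, 7, 11, 29])
  recursive_sum(xs=[31, 28, 7, 11, 29])
    recursive_sum(xs=[28, 7, 11, 29])
      recursive_sum(xs=[7, 11, 29])
        recursive_sum(xs=[11, 29])
          recursive_sum(xs=[29])
            recursive_sum(xs=[])
            -> return 0
          -> return 29
        -> return 40
      -> return 47
    -> return 75
  -> return 106
-> return 109

Final answer: 109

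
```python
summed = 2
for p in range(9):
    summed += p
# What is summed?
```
Trace:
  summed=2
  summed=2, p=0
  summed=3, p=1
  summed=5, p=2
  summed=8, p=3
  summed=12, p=4
  summed=17, p=5
  summed=23, p=6
  summed=30, p=7
  summed=38, p=8

Final answer: 38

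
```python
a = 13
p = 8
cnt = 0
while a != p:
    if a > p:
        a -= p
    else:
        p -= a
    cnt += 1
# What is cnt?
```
Trace:
  a=13
  a=13, p=8
  a=13, p=8, cnt=0
  a=5, p=8, cnt=1
  a=5, p=3, cnt=2
  a=2, p=3, cnt=3
  a=2, p=1, cnt=4
  a=1, p=1, cnt=5

Final answer: 5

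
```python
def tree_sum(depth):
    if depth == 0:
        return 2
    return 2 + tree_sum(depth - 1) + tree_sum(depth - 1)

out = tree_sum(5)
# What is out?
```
Call trace (a repeated sub-call is expanded the first time; later identical calls just restate its return value):
tree_sum(depth=5)
  tree_sum(depth=4)
    tree_sum(depth=3)
      tree_sum(depth=2)
        tree_sum(depth=1)
          tree_sum(depth=0)
          -> return 2
          tree_sum(depth=0)
          -> return 2
        -> return 6
        tree_sum(depth=1) -> return 6  (same call as traced above)
      -> return 14
      tree_sum(depth=2) -> return 14  (same call as traced above)
    -> return 30
    tree_sum(depth=3) -> return 30  (same call as traced above)
  -> return 62
  tree_sum(depth=4) -> return 62  (same call as traced above)
-> return 126

Final answer: 126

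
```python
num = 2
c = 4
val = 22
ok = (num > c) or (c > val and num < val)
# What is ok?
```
Trace:
  num=2
  num=2, c=4
  num=2, c=4, val=22
  num=2, c=4, val=22, ok=False

Final answer: False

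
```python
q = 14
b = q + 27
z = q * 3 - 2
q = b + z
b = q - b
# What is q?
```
Trace:
  q=14
  q=14, b=41
  q=14, b=41, z=40
  q=81, b=41, z=40
  q=81, b=40, z=40

Final answer: 81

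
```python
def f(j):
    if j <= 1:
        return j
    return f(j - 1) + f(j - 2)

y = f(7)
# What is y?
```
Call trace (a repeated sub-call is expanded the first time; later identical calls just restate its return value):
f(j=7)
  f(j=6)
    f(j=5)
      f(j=4)
        f(j=3)
          f(j=2)
            f(j=1)
            -> return 1
            f(j=0)
            -> return 0
          -> return 1
          f(j=1)
          -> return 1
        -> return 2
        f(j=2) -> return 1  (same call as traced above)
      -> return 3
      f(j=3) -> return 2  (same call as traced above)
    -> return 5
    f(j=4) -> return 3  (same call as traced above)
  -> return 8
  f(j=5) -> return 5  (same call as traced above)
-> return 13

Final answer: 13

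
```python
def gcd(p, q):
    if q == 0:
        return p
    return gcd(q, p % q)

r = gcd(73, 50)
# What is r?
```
Call trace:
gcd(p=73, q=50)
  gcd(p=50, q=23)
    gcd(p=23, q=4)
      gcd(p=4, q=3)
        gcd(p=3, q=1)
          gcd(p=1, q=0)
          -> return 1
        -> return 1
      -> return 1
    -> return 1
  -> return 1
-> return 1

Final answer: 1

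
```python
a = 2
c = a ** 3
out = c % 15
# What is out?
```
Trace:
  a=2
  a=2, c=8
  a=2, c=8, out=8

Final answer: 8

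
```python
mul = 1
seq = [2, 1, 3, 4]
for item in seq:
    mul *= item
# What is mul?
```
Trace:
  mul=1
  mul=2, item=2
  mul=2, item=1
  mul=6, item=3
  mul=24, item=4

Final answer: 24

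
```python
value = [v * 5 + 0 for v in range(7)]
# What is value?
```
Trace:
  v=0
  v=1
  v=2
  v=3
  v=4
  v=5
  v=6
  value=[0, 5, 10, 15, 20, 25, 30]

Final answer: [0, 5, 10, 15, 20, 25, 30]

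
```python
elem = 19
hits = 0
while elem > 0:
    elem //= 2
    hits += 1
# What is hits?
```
Trace:
  elem=19
  elem=19, hits=0
  elem=9, hits=1
  elem=4, hits=2
  elem=2, hits=3
  elem=1, hits=4
  elem=0, hits=5

Final answer: 5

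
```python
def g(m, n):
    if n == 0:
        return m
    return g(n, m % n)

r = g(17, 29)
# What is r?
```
Call trace:
g(m=17, n=29)
  g(m=29, n=17)
    g(m=17, n=12)
      g(m=12, n=5)
        g(m=5, n=2)
          g(m=2, n=1)
            g(m=1, n=0)
            -> return 1
          -> return 1
        -> return 1
      -> return 1
    -> return 1
  -> return 1
-> return 1

Final answer: 1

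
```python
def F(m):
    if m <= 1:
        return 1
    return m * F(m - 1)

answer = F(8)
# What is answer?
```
Call trace:
F(m=8)
  F(m=7)
    F(m=6)
      F(m=5)
        F(m=4)
          F(m=3)
            F(m=2)
              F(m=1)
              -> return 1
            -> return 2
          -> return 6
        -> return 24
      -> return 120
    -> return 720
  -> return 5040
-> return 40320

Final answer: 40320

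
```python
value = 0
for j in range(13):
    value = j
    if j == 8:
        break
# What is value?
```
Trace:
  value=0
  value=0, j=0
  value=1, j=1
  value=2, j=2
  value=3, j=3
  value=4, j=4
  value=5, j=5
  value=6, j=6
  value=7, j=7
  value=8, j=8

Final answer: 8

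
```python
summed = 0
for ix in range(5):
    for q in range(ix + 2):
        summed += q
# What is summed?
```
Trace:
  summed=0
  summed=0, ix=0, q=0
  summed=1, ix=0, q=1
  summed=1, ix=1, q=0
  summed=2, ix=1, q=1
  summed=4, ix=1, q=2
  summed=4, ix=2, q=0
  summed=5, ix=2, q=1
  summed=7, ix=2, q=2
  summed=10, ix=2, q=3
  summed=10, ix=3, q=0
  summed=11, ix=3, q=1
  summed=13, ix=3, q=2
  summed=16, ix=3, q=3
  summed=20, ix=3, q=4
  summed=20, ix=4, q=0
  summed=21, ix=4, q=1
  summed=23, ix=4, q=2
  summed=26, ix=4, q=3
  summed=30, ix=4, q=4
  summed=35, ix=4, q=5

Final answer: 35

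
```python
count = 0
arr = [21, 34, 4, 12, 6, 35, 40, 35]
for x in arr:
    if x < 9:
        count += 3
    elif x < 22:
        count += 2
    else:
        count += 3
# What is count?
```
Trace:
  count=0
  count=2, x=21
  count=5, x=34
  count=8, x=4
  count=10, x=12
  count=13, x=6
  count=16, x=35
  count=19, x=40
  count=22, x=35

Final answer: 22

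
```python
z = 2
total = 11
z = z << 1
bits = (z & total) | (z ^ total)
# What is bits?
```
Trace:
  z=2
  z=2, total=11
  z=4, total=11
  z=4, total=11, bits=15

Final answer: 15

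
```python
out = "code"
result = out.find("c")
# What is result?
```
Trace:
  out='code'
  out='code', result=0

Final answer: 0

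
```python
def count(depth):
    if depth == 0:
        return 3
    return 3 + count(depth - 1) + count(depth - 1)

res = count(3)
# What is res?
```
Call trace (a repeated sub-call is expanded the first time; later identical calls just restate its return value):
count(depth=3)
  count(depth=2)
    count(depth=1)
      count(depth=0)
      -> return 3
      count(depth=0)
      -> return 3
    -> return 9
    count(depth=1) -> return 9  (same call as traced above)
  -> return 21
  count(depth=2) -> return 21  (same call as traced above)
-> return 45

Final answer: 45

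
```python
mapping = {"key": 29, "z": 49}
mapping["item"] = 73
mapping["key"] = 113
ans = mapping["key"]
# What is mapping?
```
Trace:
  mapping={'key': 29, 'z': 49}
  mapping={'key': 29, 'z': 49, 'item': 73}
  mapping={'key': 113, 'z': 49, 'item': 73}
  mapping={'key': 113, 'z': 49, 'item': 73}, ans=113

Final answer: {'key': 113, 'z': 49, 'item': 73}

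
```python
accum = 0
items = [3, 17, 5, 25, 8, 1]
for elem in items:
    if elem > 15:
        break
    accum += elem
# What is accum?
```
Trace:
  accum=0
  accum=3, elem=3
  accum=3, elem=17

Final answer: 3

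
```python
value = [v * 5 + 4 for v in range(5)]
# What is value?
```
Trace:
  v=0
  v=1
  v=2
  v=3
  v=4
  value=[4, 9, 14, 19, 24]

Final answer: [4, 9, 14, 19, 24]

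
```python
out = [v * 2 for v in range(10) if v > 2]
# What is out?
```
Trace:
  v=0
  v=1
  v=2
  v=3
  v=4
  v=5
  v=6
  v=7
  v=8
  v=9
  out=[6, 8, 10, 12, 14, 16, 18]

Final answer: [6, 8, 10, 12, 14, 16, 18]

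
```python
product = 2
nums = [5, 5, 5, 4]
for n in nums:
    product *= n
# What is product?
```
Trace:
  product=2
  product=10, n=5
  product=50, n=5
  product=250, n=5
  product=1000, n=4

Final answer: 1000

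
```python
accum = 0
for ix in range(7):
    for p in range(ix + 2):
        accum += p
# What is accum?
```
Trace:
  accum=0
  accum=0, ix=0, p=0
  accum=1, ix=0, p=1
  accum=1, ix=1, p=0
  accum=2, ix=1, p=1
  accum=4, ix=1, p=2
  accum=4, ix=2, p=0
  accum=5, ix=2, p=1
  accum=7, ix=2, p=2
  accum=10, ix=2, p=3
  accum=10, ix=3, p=0
  accum=11, ix=3, p=1
  accum=13, ix=3, p=2
  accum=16, ix=3, p=3
  accum=20, ix=3, p=4
  accum=20, ix=4, p=0
  accum=21, ix=4, p=1
  accum=23, ix=4, p=2
  accum=26, ix=4, p=3
  accum=30, ix=4, p=4
  accum=35, ix=4, p=5
  accum=35, ix=5, p=0
  accum=36, ix=5, p=1
  accum=38, ix=5, p=2
  accum=41, ix=5, p=3
  accum=45, ix=5, p=4
  accum=50, ix=5, p=5
  accum=56, ix=5, p=6
  accum=56, ix=6, p=0
  accum=57, ix=6, p=1
  accum=59, ix=6, p=2
  accum=62, ix=6, p=3
  accum=66, ix=6, p=4
  accum=71, ix=6, p=5
  accum=77, ix=6, p=6
  accum=84, ix=6, p=7

Final answer: 84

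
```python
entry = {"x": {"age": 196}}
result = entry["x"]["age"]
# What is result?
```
Trace:
  entry={'x': {'age': 196}}
  entry={'x': {'age': 196}}, result=196

Final answer: 196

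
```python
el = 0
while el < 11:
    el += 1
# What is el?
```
Trace:
  el=0
  el=1
  el=2
  el=3
  el=4
  el=5
  el=6
  el=7
  el=8
  el=9
  el=10
  el=11

Final answer: 11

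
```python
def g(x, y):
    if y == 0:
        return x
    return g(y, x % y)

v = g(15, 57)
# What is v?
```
Call trace:
g(x=15, y=57)
  g(x=57, y=15)
    g(x=15, y=12)
      g(x=12, y=3)
        g(x=3, y=0)
        -> return 3
      -> return 3
    -> return 3
  -> return 3
-> return 3

Final answer: 3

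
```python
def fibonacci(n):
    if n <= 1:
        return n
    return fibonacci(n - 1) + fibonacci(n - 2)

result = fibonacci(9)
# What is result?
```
Call trace (a repeated sub-call is expanded the first time; later identical calls just restate its return value):
fibonacci(n=9)
  fibonacci(n=8)
    fibonacci(n=7)
      fibonacci(n=6)
        fibonacci(n=5)
          fibonacci(n=4)
            fibonacci(n=3)
              fibonacci(n=2)
                fibonacci(n=1)
                -> return 1
                fibonacci(n=0)
                -> return 0
              -> return 1
              fibonacci(n=1)
              -> return 1
            -> return 2
            fibonacci(n=2) -> return 1  (same call as traced above)
          -> return 3
          fibonacci(n=3) -> return 2  (same call as traced above)
        -> return 5
        fibonacci(n=4) -> return 3  (same call as traced above)
      -> return 8
      fibonacci(n=5) -> return 5  (same call as traced above)
    -> return 13
    fibonacci(n=6) -> return 8  (same call as traced above)
  -> return 21
  fibonacci(n=7) -> return 13  (same call as traced above)
-> return 34

Final answer: 34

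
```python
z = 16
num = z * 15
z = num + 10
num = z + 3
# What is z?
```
Trace:
  z=16
  z=16, num=240
  z=250, num=240
  z=250, num=253

Final answer: 250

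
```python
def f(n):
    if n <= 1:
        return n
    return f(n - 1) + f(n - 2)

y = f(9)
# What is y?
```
Call trace (a repeated sub-call is expanded the first time; later identical calls just restate its return value):
f(n=9)
  f(n=8)
    f(n=7)
      f(n=6)
        f(n=5)
          f(n=4)
            f(n=3)
              f(n=2)
                f(n=1)
                -> return 1
                f(n=0)
                -> return 0
              -> return 1
              f(n=1)
              -> return 1
            -> return 2
            f(n=2) -> return 1  (same call as traced above)
          -> return 3
          f(n=3) -> return 2  (same call as traced above)
        -> return 5
        f(n=4) -> return 3  (same call as traced above)
      -> return 8
      f(n=5) -> return 5  (same call as traced above)
    -> return 13
    f(n=6) -> return 8  (same call as traced above)
  -> return 21
  f(n=7) -> return 13  (same call as traced above)
-> return 34

Final answer: 34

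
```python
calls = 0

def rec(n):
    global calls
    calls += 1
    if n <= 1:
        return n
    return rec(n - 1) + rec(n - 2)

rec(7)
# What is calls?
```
Call trace (a repeated sub-call is expanded the first time; later identical calls just restate its return value):
rec(n=7)
  rec(n=6)
    rec(n=5)
      rec(n=4)
        rec(n=3)
          rec(n=2)
            rec(n=1)
            -> return 1
            rec(n=0)
            -> return 0
          -> return 1
          rec(n=1)
          -> return 1
        -> return 2
        rec(n=2) -> return 1  (same call as traced above)
      -> return 3
      rec(n=3) -> return 2  (same call as traced above)
    -> return 5
    rec(n=4) -> return 3  (same call as traced above)
  -> return 8
  rec(n=5) -> return 5  (same call as traced above)
-> return 13

calls is incremented once per call, so count the calls in each subtree. Let C(n) = number of calls made by rec(n).
C(0) = C(1) = 1 (base case, no recursion); C(n) = 1 + C(n - 1) + C(n - 2) otherwise.
C(2) = 1 + C(1) + C(0) = 1 + 1 + 1 = 3
C(3) = 1 + C(2) + C(1) = 1 + 3 + 1 = 5
C(4) = 1 + C(3) + C(2) = 1 + 5 + 3 = 9
C(5) = 1 + C(4) + C(3) = 1 + 9 + 5 = 15
C(6) = 1 + C(5) + C(4) = 1 + 15 + 9 = 25
C(7) = 1 + C(6) + C(5) = 1 + 25 + 15 = 41
calls = C(7) = 41

Final answer: 41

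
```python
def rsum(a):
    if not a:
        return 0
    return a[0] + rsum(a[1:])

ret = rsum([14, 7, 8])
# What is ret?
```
Call trace:
rsum(a=[14, 7, 8])
  rsum(a=[7, 8])
    rsum(a=[8])
      rsum(a=[])
      -> return 0
    -> return 8
  -> return 15
-> return 29

Final answer: 29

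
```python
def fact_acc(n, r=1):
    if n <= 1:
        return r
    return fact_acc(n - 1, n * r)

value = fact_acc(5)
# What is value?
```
Call trace:
fact_acc(n=5, r=1)
  fact_acc(n=4, r=5)
    fact_acc(n=3, r=20)
      fact_acc(n=2, r=60)
        fact_acc(n=1, r=120)
        -> return 120
      -> return 120
    -> return 120
  -> return 120
-> return 120

Final answer: 120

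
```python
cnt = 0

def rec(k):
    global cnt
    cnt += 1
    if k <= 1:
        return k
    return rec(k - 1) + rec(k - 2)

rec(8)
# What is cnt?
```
Call trace (a repeated sub-call is expanded the first time; later identical calls just restate its return value):
rec(k=8)
  rec(k=7)
    rec(k=6)
      rec(k=5)
        rec(k=4)
          rec(k=3)
            rec(k=2)
              rec(k=1)
              -> return 1
              rec(k=0)
              -> return 0
            -> return 1
            rec(k=1)
            -> return 1
          -> return 2
          rec(k=2) -> return 1  (same call as traced above)
        -> return 3
        rec(k=3) -> return 2  (same call as traced above)
      -> return 5
      rec(k=4) -> return 3  (same call as traced above)
    -> return 8
    rec(k=5) -> return 5  (same call as traced above)
  -> return 13
  rec(k=6) -> return 8  (same call as traced above)
-> return 21

cnt is incremented once per call, so count the calls in each subtree. Let C(k) = number of calls made by rec(k).
C(0) = C(1) = 1 (base case, no recursion); C(k) = 1 + C(k - 1) + C(k - 2) otherwise.
C(2) = 1 + C(1) + C(0) = 1 + 1 + 1 = 3
C(3) = 1 + C(2) + C(1) = 1 + 3 + 1 = 5
C(4) = 1 + C(3) + C(2) = 1 + 5 + 3 = 9
C(5) = 1 + C(4) + C(3) = 1 + 9 + 5 = 15
C(6) = 1 + C(5) + C(4) = 1 + 15 + 9 = 25
C(7) = 1 + C(6) + C(5) = 1 + 25 + 15 = 41
C(8) = 1 + C(7) + C(6) = 1 + 41 + 25 = 67
cnt = C(8) = 67

Final answer: 67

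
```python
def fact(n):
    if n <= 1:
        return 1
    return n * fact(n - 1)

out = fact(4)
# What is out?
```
Call trace:
fact(n=4)
  fact(n=3)
    fact(n=2)
      fact(n=1)
      -> return 1
    -> return 2
  -> return 6
-> return 24

Final answer: 24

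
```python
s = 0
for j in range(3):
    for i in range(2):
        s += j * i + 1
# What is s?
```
Trace:
  s=0
  s=1, j=0, i=0
  s=2, j=0, i=1
  s=3, j=1, i=0
  s=5, j=1, i=1
  s=6, j=2, i=0
  s=9, j=2, i=1

Final answer: 9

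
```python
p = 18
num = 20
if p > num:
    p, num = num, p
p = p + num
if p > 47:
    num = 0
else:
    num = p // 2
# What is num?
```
Trace:
  p=18
  p=18, num=20
  p=18, num=20
  p=38, num=20
  p=38, num=19

Final answer: 19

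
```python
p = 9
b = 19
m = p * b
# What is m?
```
Trace:
  p=9
  p=9, b=19
  p=9, b=19, m=171

Final answer: 171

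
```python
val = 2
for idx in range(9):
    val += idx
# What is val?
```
Trace:
  val=2
  val=2, idx=0
  val=3, idx=1
  val=5, idx=2
  val=8, idx=3
  val=12, idx=4
  val=17, idx=5
  val=23, idx=6
  val=30, idx=7
  val=38, idx=8

Final answer: 38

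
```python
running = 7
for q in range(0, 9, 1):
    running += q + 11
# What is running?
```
Trace:
  running=7
  running=18, q=0
  running=30, q=1
  running=43, q=2
  running=57, q=3
  running=72, q=4
  running=88, q=5
  running=105, q=6
  running=123, q=7
  running=142, q=8

Final answer: 142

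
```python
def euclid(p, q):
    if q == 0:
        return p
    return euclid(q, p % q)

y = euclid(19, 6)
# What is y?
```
Call trace:
euclid(p=19, q=6)
  euclid(p=6, q=1)
    euclid(p=1, q=0)
    -> return 1
  -> return 1
-> return 1

Final answer: 1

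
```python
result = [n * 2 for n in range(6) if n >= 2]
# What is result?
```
Trace:
  n=0
  n=1
  n=2
  n=3
  n=4
  n=5
  result=[4, 6, 8, 10]

Final answer: [4, 6, 8, 10]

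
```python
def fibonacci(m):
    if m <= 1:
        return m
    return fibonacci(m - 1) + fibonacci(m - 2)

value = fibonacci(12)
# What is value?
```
Call trace (a repeated sub-call is expanded the first time; later identical calls just restate its return value):
fibonacci(m=12)
  fibonacci(m=11)
    fibonacci(m=10)
      fibonacci(m=9)
        fibonacci(m=8)
          fibonacci(m=7)
            fibonacci(m=6)
              fibonacci(m=5)
                fibonacci(m=4)
                  fibonacci(m=3)
                    fibonacci(m=2)
                      fibonacci(m=1)
                      -> return 1
                      fibonacci(m=0)
                      -> return 0
                    -> return 1
                    fibonacci(m=1)
                    -> return 1
                  -> return 2
                  fibonacci(m=2) -> return 1  (same call as traced above)
                -> return 3
                fibonacci(m=3) -> return 2  (same call as traced above)
              -> return 5
              fibonacci(m=4) -> return 3  (same call as traced above)
            -> return 8
            fibonacci(m=5) -> return 5  (same call as traced above)
          -> return 13
          fibonacci(m=6) -> return 8  (same call as traced above)
        -> return 21
        fibonacci(m=7) -> return 13  (same call as traced above)
      -> return 34
      fibonacci(m=8) -> return 21  (same call as traced above)
    -> return 55
    fibonacci(m=9) -> return 34  (same call as traced above)
  -> return 89
  fibonacci(m=10) -> return 55  (same call as traced above)
-> return 144

Final answer: 144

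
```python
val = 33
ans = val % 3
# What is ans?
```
Trace:
  val=33
  val=33, ans=0

Final answer: 0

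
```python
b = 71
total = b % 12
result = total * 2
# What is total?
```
Trace:
  b=71
  b=71, total=11
  b=71, total=11, result=22

Final answer: 11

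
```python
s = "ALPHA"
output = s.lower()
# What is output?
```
Trace:
  s='ALPHA'
  s='ALPHA', output='alpha'

Final answer: 'alpha'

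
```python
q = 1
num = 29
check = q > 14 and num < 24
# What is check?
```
Trace:
  q=1
  q=1, num=29
  q=1, num=29, check=False

Final answer: False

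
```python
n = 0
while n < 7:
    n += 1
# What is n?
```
Trace:
  n=0
  n=1
  n=2
  n=3
  n=4
  n=5
  n=6
  n=7

Final answer: 7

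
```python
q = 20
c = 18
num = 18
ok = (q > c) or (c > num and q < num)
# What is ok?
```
Trace:
  q=20
  q=20, c=18
  q=20, c=18, num=18
  q=20, c=18, num=18, ok=True

Final answer: True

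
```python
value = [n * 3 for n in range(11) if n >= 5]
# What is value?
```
Trace:
  n=0
  n=1
  n=2
  n=3
  n=4
  n=5
  n=6
  n=7
  n=8
  n=9
  n=10
  value=[15, 18, 21, 24, 27, 30]

Final answer: [15, 18, 21, 24, 27, 30]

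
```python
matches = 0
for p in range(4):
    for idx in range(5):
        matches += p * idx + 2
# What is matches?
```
Trace:
  matches=0
  matches=2, p=0, idx=0
  matches=4, p=0, idx=1
  matches=6, p=0, idx=2
  matches=8, p=0, idx=3
  matches=10, p=0, idx=4
  matches=12, p=1, idx=0
  matches=15, p=1, idx=1
  matches=19, p=1, idx=2
  matches=24, p=1, idx=3
  matches=30, p=1, idx=4
  matches=32, p=2, idx=0
  matches=36, p=2, idx=1
  matches=42, p=2, idx=2
  matches=50, p=2, idx=3
  matches=60, p=2, idx=4
  matches=62, p=3, idx=0
  matches=67, p=3, idx=1
  matches=75, p=3, idx=2
  matches=86, p=3, idx=3
  matches=100, p=3, idx=4

Final answer: 100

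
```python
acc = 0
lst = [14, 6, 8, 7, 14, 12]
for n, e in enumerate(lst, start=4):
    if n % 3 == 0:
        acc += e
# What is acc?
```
Trace:
  acc=0
  acc=0, n=4, e=14
  acc=0, n=5, e=6
  acc=8, n=6, e=8
  acc=8, n=7, e=7
  acc=8, n=8, e=14
  acc=20, n=9, e=12

Final answer: 20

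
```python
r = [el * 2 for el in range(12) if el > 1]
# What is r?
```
Trace:
  el=0
  el=1
  el=2
  el=3
  el=4
  el=5
  el=6
  el=7
  el=8
  el=9
  el=10
  el=11
  r=[4, 6, 8, 10, 12, 14, 16, 18, 20, 22]

Final answer: [4, 6, 8, 10, 12, 14, 16, 18, 20, 22]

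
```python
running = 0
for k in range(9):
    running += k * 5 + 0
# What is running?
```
Trace:
  running=0
  running=0, k=0
  running=5, k=1
  running=15, k=2
  running=30, k=3
  running=50, k=4
  running=75, k=5
  running=105, k=6
  running=140, k=7
  running=180, k=8

Final answer: 180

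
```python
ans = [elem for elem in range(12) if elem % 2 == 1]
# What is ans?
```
Trace:
  elem=0
  elem=1
  elem=2
  elem=3
  elem=4
  elem=5
  elem=6
  elem=7
  elem=8
  elem=9
  elem=10
  elem=11
  ans=[1, 3, 5, 7, 9, 11]

Final answer: [1, 3, 5, 7, 9, 11]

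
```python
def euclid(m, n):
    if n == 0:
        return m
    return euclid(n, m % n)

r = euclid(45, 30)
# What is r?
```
Call trace:
euclid(m=45, n=30)
  euclid(m=30, n=15)
    euclid(m=15, n=0)
    -> return 15
  -> return 15
-> return 15

Final answer: 15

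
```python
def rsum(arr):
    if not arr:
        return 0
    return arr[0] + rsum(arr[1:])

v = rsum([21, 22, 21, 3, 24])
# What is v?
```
Call trace:
rsum(arr=[21, 22, 21, 3, 24])
  rsum(arr=[22, 21, 3, 24])
    rsum(arr=[21, 3, 24])
      rsum(arr=[3, 24])
        rsum(arr=[24])
          rsum(arr=[])
          -> return 0
        -> return 24
      -> return 27
    -> return 48
  -> return 70
-> return 91

Final answer: 91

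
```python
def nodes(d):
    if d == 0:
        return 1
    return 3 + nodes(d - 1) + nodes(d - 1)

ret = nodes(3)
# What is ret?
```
Call trace (a repeated sub-call is expanded the first time; later identical calls just restate its return value):
nodes(d=3)
  nodes(d=2)
    nodes(d=1)
      nodes(d=0)
      -> return 1
      nodes(d=0)
      -> return 1
    -> return 5
    nodes(d=1) -> return 5  (same call as traced above)
  -> return 13
  nodes(d=2) -> return 13  (same call as traced above)
-> return 29

Final answer: 29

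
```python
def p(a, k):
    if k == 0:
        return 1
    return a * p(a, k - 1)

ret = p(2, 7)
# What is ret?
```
Call trace:
p(a=2, k=7)
  p(a=2, k=6)
    p(a=2, k=5)
      p(a=2, k=4)
        p(a=2, k=3)
          p(a=2, k=2)
            p(a=2, k=1)
              p(a=2, k=0)
              -> return 1
            -> return 2
          -> return 4
        -> return 8
      -> return 16
    -> return 32
  -> return 64
-> return 128

Final answer: 128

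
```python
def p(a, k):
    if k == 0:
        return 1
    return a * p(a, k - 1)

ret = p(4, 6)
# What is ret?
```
Call trace:
p(a=4, k=6)
  p(a=4, k=5)
    p(a=4, k=4)
      p(a=4, k=3)
        p(a=4, k=2)
          p(a=4, k=1)
            p(a=4, k=0)
            -> return 1
          -> return 4
        -> return 16
      -> return 64
    -> return 256
  -> return 1024
-> return 4096

Final answer: 4096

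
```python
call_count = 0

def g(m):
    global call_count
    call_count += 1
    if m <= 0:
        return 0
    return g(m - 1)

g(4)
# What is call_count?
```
Call trace:
g(m=4)
  g(m=3)
    g(m=2)
      g(m=1)
        g(m=0)
        -> return 0
      -> return 0
    -> return 0
  -> return 0
-> return 0

call_count is incremented once per call. g is entered once for each m = 4, 3, 2, 1, 0 (the m <= 0 call returns without recursing), i.e. 4 + 1 calls.
call_count = 5

Final answer: 5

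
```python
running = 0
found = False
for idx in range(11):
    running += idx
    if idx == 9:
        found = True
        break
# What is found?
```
Trace:
  running=0
  running=0, found=False
  running=0, found=False, idx=0
  running=1, found=False, idx=1
  running=3, found=False, idx=2
  running=6, found=False, idx=3
  running=10, found=False, idx=4
  running=15, found=False, idx=5
  running=21, found=False, idx=6
  running=28, found=False, idx=7
  running=36, found=False, idx=8
  running=45, found=True, idx=9

Final answer: True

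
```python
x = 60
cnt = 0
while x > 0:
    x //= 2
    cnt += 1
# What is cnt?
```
Trace:
  x=60
  x=60, cnt=0
  x=30, cnt=1
  x=15, cnt=2
  x=7, cnt=3
  x=3, cnt=4
  x=1, cnt=5
  x=0, cnt=6

Final answer: 6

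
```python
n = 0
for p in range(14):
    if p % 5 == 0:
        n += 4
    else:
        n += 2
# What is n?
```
Trace:
  n=0
  n=4, p=0
  n=6, p=1
  n=8, p=2
  n=10, p=3
  n=12, p=4
  n=16, p=5
  n=18, p=6
  n=20, p=7
  n=22, p=8
  n=24, p=9
  n=28, p=10
  n=30, p=11
  n=32, p=12
  n=34, p=13

Final answer: 34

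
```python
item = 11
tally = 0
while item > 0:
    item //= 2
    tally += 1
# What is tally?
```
Trace:
  item=11
  item=11, tally=0
  item=5, tally=1
  item=2, tally=2
  item=1, tally=3
  item=0, tally=4

Final answer: 4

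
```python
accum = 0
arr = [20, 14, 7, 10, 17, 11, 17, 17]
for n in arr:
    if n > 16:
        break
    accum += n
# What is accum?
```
Trace:
  accum=0
  accum=0, n=20

Final answer: 0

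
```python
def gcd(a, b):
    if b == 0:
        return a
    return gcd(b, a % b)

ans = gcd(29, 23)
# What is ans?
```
Call trace:
gcd(a=29, b=23)
  gcd(a=23, b=6)
    gcd(a=6, b=5)
      gcd(a=5, b=1)
        gcd(a=1, b=0)
        -> return 1
      -> return 1
    -> return 1
  -> return 1
-> return 1

Final answer: 1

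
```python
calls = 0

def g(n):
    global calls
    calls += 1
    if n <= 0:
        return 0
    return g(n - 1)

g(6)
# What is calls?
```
Call trace:
g(n=6)
  g(n=5)
    g(n=4)
      g(n=3)
        g(n=2)
          g(n=1)
            g(n=0)
            -> return 0
          -> return 0
        -> return 0
      -> return 0
    -> return 0
  -> return 0
-> return 0

calls is incremented once per call. g is entered once for each n = 6, 5, 4, 3, 2, 1, 0 (the n <= 0 call returns without recursing), i.e. 6 + 1 calls.
calls = 7

Final answer: 7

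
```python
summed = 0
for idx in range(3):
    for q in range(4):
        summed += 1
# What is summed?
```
Trace:
  summed=0
  summed=1, idx=0, q=0
  summed=2, idx=0, q=1
  summed=3, idx=0, q=2
  summed=4, idx=0, q=3
  summed=5, idx=1, q=0
  summed=6, idx=1, q=1
  summed=7, idx=1, q=2
  summed=8, idx=1, q=3
  summed=9, idx=2, q=0
  summed=10, idx=2, q=1
  summed=11, idx=2, q=2
  summed=12, idx=2, q=3

Final answer: 12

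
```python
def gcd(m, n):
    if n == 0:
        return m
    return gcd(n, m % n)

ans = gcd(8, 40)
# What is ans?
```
Call trace:
gcd(m=8, n=40)
  gcd(m=40, n=8)
    gcd(m=8, n=0)
    -> return 8
  -> return 8
-> return 8

Final answer: 8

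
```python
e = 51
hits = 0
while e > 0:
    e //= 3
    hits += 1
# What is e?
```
Trace:
  e=51
  e=51, hits=0
  e=17, hits=1
  e=5, hits=2
  e=1, hits=3
  e=0, hits=4

Final answer: 0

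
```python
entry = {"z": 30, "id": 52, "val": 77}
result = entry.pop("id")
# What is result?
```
Trace:
  entry={'z': 30, 'id': 52, 'val': 77}
  entry={'z': 30, 'val': 77}, result=52

Final answer: 52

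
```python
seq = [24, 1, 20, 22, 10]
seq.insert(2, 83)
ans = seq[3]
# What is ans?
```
Trace:
  seq=[24, 1, 20, 22, 10]
  seq=[24, 1, 83, 20, 22, 10]
  seq=[24, 1, 83, 20, 22, 10], ans=20

Final answer: 20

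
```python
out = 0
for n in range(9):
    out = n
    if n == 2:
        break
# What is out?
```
Trace:
  out=0
  out=0, n=0
  out=1, n=1
  out=2, n=2

Final answer: 2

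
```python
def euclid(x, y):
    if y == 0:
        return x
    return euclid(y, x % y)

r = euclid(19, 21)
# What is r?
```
Call trace:
euclid(x=19, y=21)
  euclid(x=21, y=19)
    euclid(x=19, y=2)
      euclid(x=2, y=1)
        euclid(x=1, y=0)
        -> return 1
      -> return 1
    -> return 1
  -> return 1
-> return 1

Final answer: 1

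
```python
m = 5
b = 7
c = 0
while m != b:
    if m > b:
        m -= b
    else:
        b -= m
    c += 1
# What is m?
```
Trace:
  m=5
  m=5, b=7
  m=5, b=7, c=0
  m=5, b=2, c=1
  m=3, b=2, c=2
  m=1, b=2, c=3
  m=1, b=1, c=4

Final answer: 1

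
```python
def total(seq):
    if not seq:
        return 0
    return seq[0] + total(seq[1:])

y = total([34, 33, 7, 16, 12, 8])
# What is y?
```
Call trace:
total(seq=[34, 33, 7, 16, 12, 8])
  total(seq=[33, 7, 16, 12, 8])
    total(seq=[7, 16, 12, 8])
      total(seq=[16, 12, 8])
        total(seq=[12, 8])
          total(seq=[8])
            total(seq=[])
            -> return 0
          -> return 8
        -> return 20
      -> return 36
    -> return 43
  -> return 76
-> return 110

Final answer: 110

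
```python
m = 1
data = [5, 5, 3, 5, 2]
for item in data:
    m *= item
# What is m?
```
Trace:
  m=1
  m=5, item=5
  m=25, item=5
  m=75, item=3
  m=375, item=5
  m=750, item=2

Final answer: 750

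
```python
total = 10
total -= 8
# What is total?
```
Trace:
  total=10
  total=2

Final answer: 2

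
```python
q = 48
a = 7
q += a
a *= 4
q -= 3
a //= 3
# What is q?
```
Trace:
  q=48
  q=48, a=7
  q=55, a=7
  q=55, a=28
  q=52, a=28
  q=52, a=9

Final answer: 52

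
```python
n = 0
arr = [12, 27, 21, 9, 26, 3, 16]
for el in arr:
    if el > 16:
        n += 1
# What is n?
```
Trace:
  n=0
  n=0, el=12
  n=1, el=27
  n=2, el=21
  n=2, el=9
  n=3, el=26
  n=3, el=3
  n=3, el=16

Final answer: 3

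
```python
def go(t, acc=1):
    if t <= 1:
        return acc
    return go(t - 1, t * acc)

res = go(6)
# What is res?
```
Call trace:
go(t=6, acc=1)
  go(t=5, acc=6)
    go(t=4, acc=30)
      go(t=3, acc=120)
        go(t=2, acc=360)
          go(t=1, acc=720)
          -> return 720
        -> return 720
      -> return 720
    -> return 720
  -> return 720
-> return 720

Final answer: 720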